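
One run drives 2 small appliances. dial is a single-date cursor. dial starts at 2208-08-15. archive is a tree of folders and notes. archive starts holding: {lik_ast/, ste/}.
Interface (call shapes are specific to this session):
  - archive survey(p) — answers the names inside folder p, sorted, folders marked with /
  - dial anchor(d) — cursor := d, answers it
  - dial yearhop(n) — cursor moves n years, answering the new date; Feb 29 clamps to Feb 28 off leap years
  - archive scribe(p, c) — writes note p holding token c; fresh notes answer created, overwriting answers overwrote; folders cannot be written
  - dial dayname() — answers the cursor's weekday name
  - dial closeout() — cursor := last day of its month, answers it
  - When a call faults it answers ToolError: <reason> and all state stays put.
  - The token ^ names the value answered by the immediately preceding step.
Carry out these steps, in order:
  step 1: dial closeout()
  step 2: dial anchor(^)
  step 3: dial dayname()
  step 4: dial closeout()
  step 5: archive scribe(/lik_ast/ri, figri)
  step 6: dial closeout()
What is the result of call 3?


Do: dial closeout[]
See: 2208-08-31
Do: dial anchor[d→^]
See: 2208-08-31
Do: dial dayname[]
See: Wednesday
Do: dial closeout[]
See: 2208-08-31
Do: archive scribe[p→/lik_ast/ri; c→figri]
See: created
Do: dial closeout[]
See: 2208-08-31

Answer: Wednesday


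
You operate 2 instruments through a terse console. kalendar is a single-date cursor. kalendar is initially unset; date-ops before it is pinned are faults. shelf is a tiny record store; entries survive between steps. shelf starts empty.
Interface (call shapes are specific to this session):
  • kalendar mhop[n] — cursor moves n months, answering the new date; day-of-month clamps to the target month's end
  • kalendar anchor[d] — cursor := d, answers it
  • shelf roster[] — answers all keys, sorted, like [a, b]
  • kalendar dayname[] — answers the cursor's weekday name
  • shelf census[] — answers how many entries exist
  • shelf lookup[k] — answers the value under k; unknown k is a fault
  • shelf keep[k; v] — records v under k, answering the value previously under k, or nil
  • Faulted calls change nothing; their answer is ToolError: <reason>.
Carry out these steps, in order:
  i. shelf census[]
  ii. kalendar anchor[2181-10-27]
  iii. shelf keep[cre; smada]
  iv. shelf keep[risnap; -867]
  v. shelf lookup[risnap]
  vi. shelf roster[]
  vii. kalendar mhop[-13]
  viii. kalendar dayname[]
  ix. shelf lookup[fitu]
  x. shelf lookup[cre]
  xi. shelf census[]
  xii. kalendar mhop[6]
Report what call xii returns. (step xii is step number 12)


==> shelf census()
<== 0
==> kalendar anchor(d→2181-10-27)
<== 2181-10-27
==> shelf keep(k→cre, v→smada)
<== nil
==> shelf keep(k→risnap, v→-867)
<== nil
==> shelf lookup(k→risnap)
<== -867
==> shelf roster()
<== [cre, risnap]
==> kalendar mhop(n→-13)
<== 2180-09-27
==> kalendar dayname()
<== Wednesday
==> shelf lookup(k→fitu)
<== ToolError: no such key fitu
==> shelf lookup(k→cre)
<== smada
==> shelf census()
<== 2
==> kalendar mhop(n→6)
<== 2181-03-27

Answer: 2181-03-27


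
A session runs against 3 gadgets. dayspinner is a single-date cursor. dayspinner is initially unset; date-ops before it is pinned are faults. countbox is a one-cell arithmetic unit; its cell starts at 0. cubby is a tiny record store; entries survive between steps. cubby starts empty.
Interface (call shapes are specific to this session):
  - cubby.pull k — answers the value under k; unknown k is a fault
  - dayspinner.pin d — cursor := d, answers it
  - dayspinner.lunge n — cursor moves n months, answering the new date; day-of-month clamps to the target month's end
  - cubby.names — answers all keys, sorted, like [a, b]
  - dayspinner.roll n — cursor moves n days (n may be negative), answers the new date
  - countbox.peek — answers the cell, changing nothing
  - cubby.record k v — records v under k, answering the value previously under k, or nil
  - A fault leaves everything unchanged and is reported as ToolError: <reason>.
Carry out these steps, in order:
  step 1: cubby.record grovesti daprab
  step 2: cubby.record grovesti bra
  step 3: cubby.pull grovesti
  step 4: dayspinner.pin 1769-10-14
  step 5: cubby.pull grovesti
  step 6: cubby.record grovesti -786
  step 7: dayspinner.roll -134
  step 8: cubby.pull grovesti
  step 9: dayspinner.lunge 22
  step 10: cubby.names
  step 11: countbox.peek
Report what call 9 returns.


[in] record k→grovesti v→daprab
[out] nil
[in] record k→grovesti v→bra
[out] daprab
[in] pull k→grovesti
[out] bra
[in] pin d→1769-10-14
[out] 1769-10-14
[in] pull k→grovesti
[out] bra
[in] record k→grovesti v→-786
[out] bra
[in] roll n→-134
[out] 1769-06-02
[in] pull k→grovesti
[out] -786
[in] lunge n→22
[out] 1771-04-02
[in] names
[out] [grovesti]
[in] peek
[out] 0

Answer: 1771-04-02


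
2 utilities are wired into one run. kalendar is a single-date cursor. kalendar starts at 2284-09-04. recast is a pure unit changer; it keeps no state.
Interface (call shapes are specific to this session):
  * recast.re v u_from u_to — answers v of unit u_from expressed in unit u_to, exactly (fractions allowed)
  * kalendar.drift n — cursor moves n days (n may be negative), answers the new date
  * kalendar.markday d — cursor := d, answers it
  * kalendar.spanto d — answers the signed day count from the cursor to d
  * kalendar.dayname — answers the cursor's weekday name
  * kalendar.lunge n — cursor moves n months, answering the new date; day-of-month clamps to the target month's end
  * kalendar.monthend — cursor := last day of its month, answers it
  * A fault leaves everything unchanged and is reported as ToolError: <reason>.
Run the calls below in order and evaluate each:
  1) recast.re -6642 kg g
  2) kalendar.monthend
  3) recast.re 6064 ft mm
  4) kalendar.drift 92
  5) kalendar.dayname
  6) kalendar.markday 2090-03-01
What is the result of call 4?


>> re(-6642, kg, g)
<< -6642000
>> monthend()
<< 2284-09-30
>> re(6064, ft, mm)
<< 9241536/5
>> drift(92)
<< 2284-12-31
>> dayname()
<< Wednesday
>> markday(2090-03-01)
<< 2090-03-01

Answer: 2284-12-31


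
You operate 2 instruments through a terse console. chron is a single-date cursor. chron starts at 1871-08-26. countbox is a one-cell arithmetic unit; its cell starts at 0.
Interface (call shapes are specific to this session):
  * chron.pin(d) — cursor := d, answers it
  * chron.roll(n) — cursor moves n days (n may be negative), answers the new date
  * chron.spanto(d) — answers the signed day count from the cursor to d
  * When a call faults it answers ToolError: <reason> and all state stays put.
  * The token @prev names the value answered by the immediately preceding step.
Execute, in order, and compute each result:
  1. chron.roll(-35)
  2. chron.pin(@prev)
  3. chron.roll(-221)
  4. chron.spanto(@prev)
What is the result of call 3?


Answer: 1870-12-13

Derivation:
Calling chron.roll on n=-35, and see 1871-07-22.
Then chron.pin on d=@prev, and get 1871-07-22.
Now I run chron.roll on n=-221, — result: 1870-12-13.
I invoke chron.spanto on d=@prev, yielding 0.


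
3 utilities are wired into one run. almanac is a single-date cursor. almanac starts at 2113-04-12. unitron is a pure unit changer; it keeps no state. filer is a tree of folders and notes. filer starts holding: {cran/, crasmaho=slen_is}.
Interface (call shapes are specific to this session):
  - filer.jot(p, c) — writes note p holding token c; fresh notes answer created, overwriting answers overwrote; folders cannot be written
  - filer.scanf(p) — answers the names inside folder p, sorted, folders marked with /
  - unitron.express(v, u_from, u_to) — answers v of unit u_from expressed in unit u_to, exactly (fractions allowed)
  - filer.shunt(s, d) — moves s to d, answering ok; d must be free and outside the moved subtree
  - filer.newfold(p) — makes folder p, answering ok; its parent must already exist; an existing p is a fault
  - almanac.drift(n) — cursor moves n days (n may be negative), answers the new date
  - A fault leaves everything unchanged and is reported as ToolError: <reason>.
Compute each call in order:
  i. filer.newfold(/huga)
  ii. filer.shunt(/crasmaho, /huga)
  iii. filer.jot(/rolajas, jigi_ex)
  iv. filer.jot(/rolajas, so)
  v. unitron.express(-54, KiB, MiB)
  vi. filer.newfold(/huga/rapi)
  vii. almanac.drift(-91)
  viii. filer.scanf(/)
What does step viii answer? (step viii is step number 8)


Answer: [cran/, crasmaho, huga/, rolajas]

Derivation:
·→ newfold(p='/huga')
·← ok
·→ shunt(s='/crasmaho', d='/huga')
·← ToolError: exists
·→ jot(p='/rolajas', c='jigi_ex')
·← created
·→ jot(p='/rolajas', c='so')
·← overwrote
·→ express(v='-54', u_from='KiB', u_to='MiB')
·← -27/512
·→ newfold(p='/huga/rapi')
·← ok
·→ drift(n='-91')
·← 2113-01-11
·→ scanf(p='/')
·← [cran/, crasmaho, huga/, rolajas]


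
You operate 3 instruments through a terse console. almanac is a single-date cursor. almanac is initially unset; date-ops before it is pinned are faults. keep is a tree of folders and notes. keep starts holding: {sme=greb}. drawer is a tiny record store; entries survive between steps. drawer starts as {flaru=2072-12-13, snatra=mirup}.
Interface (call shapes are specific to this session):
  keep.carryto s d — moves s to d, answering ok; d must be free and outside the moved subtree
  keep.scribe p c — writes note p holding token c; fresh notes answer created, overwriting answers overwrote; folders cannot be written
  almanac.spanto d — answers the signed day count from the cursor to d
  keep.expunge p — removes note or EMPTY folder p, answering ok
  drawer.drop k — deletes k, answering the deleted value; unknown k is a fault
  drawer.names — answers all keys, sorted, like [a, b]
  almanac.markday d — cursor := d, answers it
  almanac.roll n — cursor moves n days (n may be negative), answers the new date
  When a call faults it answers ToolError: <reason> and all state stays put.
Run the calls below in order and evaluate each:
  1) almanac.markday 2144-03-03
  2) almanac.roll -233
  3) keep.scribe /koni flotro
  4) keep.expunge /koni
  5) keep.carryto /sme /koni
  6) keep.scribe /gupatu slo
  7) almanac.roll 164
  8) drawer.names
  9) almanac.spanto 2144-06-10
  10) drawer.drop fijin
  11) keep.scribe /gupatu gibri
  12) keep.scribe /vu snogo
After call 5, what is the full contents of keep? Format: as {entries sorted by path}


-> markday(d: 2144-03-03)
<- 2144-03-03
-> roll(n: -233)
<- 2143-07-14
-> scribe(p: /koni, c: flotro)
<- created
-> expunge(p: /koni)
<- ok
-> carryto(s: /sme, d: /koni)
<- ok
-> scribe(p: /gupatu, c: slo)
<- created
-> roll(n: 164)
<- 2143-12-25
-> names()
<- [flaru, snatra]
-> spanto(d: 2144-06-10)
<- 168
-> drop(k: fijin)
<- ToolError: no such key fijin
-> scribe(p: /gupatu, c: gibri)
<- overwrote
-> scribe(p: /vu, c: snogo)
<- created

Answer: {koni=greb}


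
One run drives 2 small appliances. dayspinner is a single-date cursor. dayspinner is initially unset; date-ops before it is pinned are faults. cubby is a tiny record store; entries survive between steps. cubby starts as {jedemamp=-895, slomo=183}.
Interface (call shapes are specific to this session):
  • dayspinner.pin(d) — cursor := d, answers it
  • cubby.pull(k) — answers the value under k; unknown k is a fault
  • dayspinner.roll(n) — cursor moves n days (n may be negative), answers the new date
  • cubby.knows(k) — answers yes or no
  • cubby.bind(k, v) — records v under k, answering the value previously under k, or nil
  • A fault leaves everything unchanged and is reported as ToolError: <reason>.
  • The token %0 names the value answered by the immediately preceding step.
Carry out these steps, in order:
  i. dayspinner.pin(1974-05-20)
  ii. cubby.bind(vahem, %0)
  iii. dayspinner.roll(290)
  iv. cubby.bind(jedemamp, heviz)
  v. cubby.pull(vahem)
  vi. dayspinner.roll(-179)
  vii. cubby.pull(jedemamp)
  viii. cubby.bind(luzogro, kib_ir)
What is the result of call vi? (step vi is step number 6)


Do: dayspinner.pin[d=1974-05-20]
See: 1974-05-20
Do: cubby.bind[k=vahem; v=%0]
See: nil
Do: dayspinner.roll[n=290]
See: 1975-03-06
Do: cubby.bind[k=jedemamp; v=heviz]
See: -895
Do: cubby.pull[k=vahem]
See: 1974-05-20
Do: dayspinner.roll[n=-179]
See: 1974-09-08
Do: cubby.pull[k=jedemamp]
See: heviz
Do: cubby.bind[k=luzogro; v=kib_ir]
See: nil

Answer: 1974-09-08


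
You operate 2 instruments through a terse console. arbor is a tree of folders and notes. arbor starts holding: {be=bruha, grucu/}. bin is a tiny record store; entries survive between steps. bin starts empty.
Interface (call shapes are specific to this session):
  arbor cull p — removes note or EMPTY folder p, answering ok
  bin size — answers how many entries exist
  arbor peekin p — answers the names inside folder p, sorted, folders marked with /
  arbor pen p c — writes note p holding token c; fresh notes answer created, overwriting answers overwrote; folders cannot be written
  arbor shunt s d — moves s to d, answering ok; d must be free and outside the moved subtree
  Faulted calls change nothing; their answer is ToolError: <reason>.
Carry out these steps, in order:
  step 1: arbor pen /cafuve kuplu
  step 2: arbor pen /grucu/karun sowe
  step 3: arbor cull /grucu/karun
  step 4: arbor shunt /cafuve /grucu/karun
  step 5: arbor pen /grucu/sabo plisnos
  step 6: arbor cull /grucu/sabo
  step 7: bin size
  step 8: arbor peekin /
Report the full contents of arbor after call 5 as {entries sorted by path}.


;; arbor pen(/cafuve, kuplu) -> created
;; arbor pen(/grucu/karun, sowe) -> created
;; arbor cull(/grucu/karun) -> ok
;; arbor shunt(/cafuve, /grucu/karun) -> ok
;; arbor pen(/grucu/sabo, plisnos) -> created
;; arbor cull(/grucu/sabo) -> ok
;; bin size() -> 0
;; arbor peekin(/) -> [be, grucu/]

Answer: {be=bruha, grucu/, grucu/karun=kuplu, grucu/sabo=plisnos}


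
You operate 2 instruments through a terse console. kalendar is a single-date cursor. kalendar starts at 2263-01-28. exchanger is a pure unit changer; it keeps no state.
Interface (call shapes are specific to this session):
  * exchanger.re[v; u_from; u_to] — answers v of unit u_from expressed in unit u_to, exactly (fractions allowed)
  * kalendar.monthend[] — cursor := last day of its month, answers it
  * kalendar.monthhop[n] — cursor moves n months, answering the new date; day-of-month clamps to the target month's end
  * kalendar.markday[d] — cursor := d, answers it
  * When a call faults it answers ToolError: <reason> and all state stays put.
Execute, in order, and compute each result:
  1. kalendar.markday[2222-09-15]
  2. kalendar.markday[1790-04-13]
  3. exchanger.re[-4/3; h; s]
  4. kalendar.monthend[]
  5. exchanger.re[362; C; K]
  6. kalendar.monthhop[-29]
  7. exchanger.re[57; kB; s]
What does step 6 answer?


;; 1. markday(2222-09-15) => 2222-09-15
;; 2. markday(1790-04-13) => 1790-04-13
;; 3. re(-4/3, h, s) => -4800
;; 4. monthend() => 1790-04-30
;; 5. re(362, C, K) => 12703/20
;; 6. monthhop(-29) => 1787-11-30
;; 7. re(57, kB, s) => ToolError: incompatible units

Answer: 1787-11-30


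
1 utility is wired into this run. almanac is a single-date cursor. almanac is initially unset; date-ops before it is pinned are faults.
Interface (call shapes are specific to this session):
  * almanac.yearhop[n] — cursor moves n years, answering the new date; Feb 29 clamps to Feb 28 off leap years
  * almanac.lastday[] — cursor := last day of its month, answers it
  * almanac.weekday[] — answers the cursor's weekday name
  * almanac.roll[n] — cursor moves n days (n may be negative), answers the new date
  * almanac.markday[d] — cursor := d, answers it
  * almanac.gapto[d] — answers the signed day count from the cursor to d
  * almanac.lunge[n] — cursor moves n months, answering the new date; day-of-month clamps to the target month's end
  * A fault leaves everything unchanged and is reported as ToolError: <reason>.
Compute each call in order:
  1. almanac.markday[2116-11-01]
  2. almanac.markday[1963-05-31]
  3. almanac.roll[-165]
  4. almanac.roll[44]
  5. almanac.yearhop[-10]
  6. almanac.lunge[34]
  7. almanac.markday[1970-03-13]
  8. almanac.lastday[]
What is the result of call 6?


I call markday passing 2116-11-01, and observe 2116-11-01.
Next I call markday passing 1963-05-31, which returns 1963-05-31.
Next I call roll passing -165, yielding 1962-12-17.
Using roll passing 44, and see 1963-01-30.
Calling yearhop passing -10, and get 1953-01-30.
I invoke lunge passing 34, and see 1955-11-30.
I invoke markday passing 1970-03-13, and see 1970-03-13.
Next I call lastday(), → 1970-03-31.

Answer: 1955-11-30


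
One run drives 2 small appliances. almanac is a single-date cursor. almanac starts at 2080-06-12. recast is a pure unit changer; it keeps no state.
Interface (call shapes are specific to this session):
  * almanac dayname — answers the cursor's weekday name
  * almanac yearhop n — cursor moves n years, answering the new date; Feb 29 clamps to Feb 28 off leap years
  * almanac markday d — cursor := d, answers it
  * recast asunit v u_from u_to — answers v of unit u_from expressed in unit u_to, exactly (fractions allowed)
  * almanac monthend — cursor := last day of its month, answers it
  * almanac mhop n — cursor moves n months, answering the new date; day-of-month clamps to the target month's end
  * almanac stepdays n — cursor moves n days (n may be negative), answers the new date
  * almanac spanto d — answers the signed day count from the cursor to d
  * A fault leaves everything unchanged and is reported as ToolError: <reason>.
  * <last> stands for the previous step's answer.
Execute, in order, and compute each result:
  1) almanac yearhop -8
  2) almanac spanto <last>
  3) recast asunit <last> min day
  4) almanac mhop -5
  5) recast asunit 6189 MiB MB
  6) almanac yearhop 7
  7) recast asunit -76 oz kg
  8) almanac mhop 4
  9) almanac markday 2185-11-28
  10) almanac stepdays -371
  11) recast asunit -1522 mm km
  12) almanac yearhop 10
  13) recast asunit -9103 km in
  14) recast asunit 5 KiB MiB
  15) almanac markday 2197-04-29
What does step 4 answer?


→ almanac yearhop(n: -8)
← 2072-06-12
→ almanac spanto(d: <last>)
← 0
→ recast asunit(v: <last>, u_from: min, u_to: day)
← 0
→ almanac mhop(n: -5)
← 2072-01-12
→ recast asunit(v: 6189, u_from: MiB, u_to: MB)
← 101400576/15625
→ almanac yearhop(n: 7)
← 2079-01-12
→ recast asunit(v: -76, u_from: oz, u_to: kg)
← -861825503/400000000
→ almanac mhop(n: 4)
← 2079-05-12
→ almanac markday(d: 2185-11-28)
← 2185-11-28
→ almanac stepdays(n: -371)
← 2184-11-22
→ recast asunit(v: -1522, u_from: mm, u_to: km)
← -761/500000
→ almanac yearhop(n: 10)
← 2194-11-22
→ recast asunit(v: -9103, u_from: km, u_to: in)
← -45515000000/127
→ recast asunit(v: 5, u_from: KiB, u_to: MiB)
← 5/1024
→ almanac markday(d: 2197-04-29)
← 2197-04-29

Answer: 2072-01-12


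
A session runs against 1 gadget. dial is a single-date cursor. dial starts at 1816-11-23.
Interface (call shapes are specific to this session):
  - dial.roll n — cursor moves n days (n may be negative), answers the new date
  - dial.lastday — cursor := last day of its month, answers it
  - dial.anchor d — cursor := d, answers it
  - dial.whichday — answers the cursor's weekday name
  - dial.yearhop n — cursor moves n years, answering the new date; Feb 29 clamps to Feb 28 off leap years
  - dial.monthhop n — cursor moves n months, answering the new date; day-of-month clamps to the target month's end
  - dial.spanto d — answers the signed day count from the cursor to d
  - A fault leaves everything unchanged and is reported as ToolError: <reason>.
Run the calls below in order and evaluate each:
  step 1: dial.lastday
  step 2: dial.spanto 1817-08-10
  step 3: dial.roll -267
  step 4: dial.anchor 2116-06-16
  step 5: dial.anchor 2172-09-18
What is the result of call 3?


Answer: 1816-03-08

Derivation:
==> dial.lastday()
<== 1816-11-30
==> dial.spanto(d='1817-08-10')
<== 253
==> dial.roll(n='-267')
<== 1816-03-08
==> dial.anchor(d='2116-06-16')
<== 2116-06-16
==> dial.anchor(d='2172-09-18')
<== 2172-09-18


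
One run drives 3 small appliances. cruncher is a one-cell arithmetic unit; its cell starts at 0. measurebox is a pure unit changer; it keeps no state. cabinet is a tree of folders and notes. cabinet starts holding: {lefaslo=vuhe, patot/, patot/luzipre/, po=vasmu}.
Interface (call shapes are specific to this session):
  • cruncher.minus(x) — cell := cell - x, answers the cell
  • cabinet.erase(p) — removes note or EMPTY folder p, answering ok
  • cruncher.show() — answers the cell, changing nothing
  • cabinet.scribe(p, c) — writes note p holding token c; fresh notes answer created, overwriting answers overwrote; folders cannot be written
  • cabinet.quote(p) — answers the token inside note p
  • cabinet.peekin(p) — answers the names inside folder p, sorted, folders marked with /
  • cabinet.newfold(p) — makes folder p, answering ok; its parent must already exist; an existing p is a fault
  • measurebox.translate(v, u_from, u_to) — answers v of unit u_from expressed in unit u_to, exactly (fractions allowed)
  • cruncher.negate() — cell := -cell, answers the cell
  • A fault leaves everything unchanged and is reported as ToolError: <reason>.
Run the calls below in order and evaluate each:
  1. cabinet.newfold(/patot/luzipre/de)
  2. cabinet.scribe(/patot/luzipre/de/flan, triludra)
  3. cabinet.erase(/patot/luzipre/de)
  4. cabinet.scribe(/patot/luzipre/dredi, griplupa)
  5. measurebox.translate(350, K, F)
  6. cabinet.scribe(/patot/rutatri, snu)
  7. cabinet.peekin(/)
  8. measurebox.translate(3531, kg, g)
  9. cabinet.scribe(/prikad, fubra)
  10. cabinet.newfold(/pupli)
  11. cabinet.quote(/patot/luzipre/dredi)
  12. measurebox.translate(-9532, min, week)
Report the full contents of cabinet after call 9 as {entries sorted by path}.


$ cabinet.newfold p='/patot/luzipre/de'
  ok
$ cabinet.scribe p='/patot/luzipre/de/flan' c='triludra'
  created
$ cabinet.erase p='/patot/luzipre/de'
  ToolError: not empty
$ cabinet.scribe p='/patot/luzipre/dredi' c='griplupa'
  created
$ measurebox.translate v='350' u_from='K' u_to='F'
  17033/100
$ cabinet.scribe p='/patot/rutatri' c='snu'
  created
$ cabinet.peekin p='/'
  [lefaslo, patot/, po]
$ measurebox.translate v='3531' u_from='kg' u_to='g'
  3531000
$ cabinet.scribe p='/prikad' c='fubra'
  created
$ cabinet.newfold p='/pupli'
  ok
$ cabinet.quote p='/patot/luzipre/dredi'
  griplupa
$ measurebox.translate v='-9532' u_from='min' u_to='week'
  -2383/2520

Answer: {lefaslo=vuhe, patot/, patot/luzipre/, patot/luzipre/de/, patot/luzipre/de/flan=triludra, patot/luzipre/dredi=griplupa, patot/rutatri=snu, po=vasmu, prikad=fubra}


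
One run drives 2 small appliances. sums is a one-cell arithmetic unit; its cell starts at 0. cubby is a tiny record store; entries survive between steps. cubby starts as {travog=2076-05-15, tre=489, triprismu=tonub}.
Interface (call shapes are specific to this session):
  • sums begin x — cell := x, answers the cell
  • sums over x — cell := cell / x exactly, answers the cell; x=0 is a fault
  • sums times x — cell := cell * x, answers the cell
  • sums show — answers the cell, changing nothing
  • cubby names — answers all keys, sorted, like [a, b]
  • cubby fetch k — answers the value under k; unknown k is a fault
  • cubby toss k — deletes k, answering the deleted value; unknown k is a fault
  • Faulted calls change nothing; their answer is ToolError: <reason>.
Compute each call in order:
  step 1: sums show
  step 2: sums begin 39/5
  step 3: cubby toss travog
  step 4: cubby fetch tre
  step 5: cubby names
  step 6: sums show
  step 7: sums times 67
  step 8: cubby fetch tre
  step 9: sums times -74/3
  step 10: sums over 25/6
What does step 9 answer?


Answer: -64454/5

Derivation:
% sums show() => 0
% sums begin(x→39/5) => 39/5
% cubby toss(k→travog) => 2076-05-15
% cubby fetch(k→tre) => 489
% cubby names() => [tre, triprismu]
% sums show() => 39/5
% sums times(x→67) => 2613/5
% cubby fetch(k→tre) => 489
% sums times(x→-74/3) => -64454/5
% sums over(x→25/6) => -386724/125


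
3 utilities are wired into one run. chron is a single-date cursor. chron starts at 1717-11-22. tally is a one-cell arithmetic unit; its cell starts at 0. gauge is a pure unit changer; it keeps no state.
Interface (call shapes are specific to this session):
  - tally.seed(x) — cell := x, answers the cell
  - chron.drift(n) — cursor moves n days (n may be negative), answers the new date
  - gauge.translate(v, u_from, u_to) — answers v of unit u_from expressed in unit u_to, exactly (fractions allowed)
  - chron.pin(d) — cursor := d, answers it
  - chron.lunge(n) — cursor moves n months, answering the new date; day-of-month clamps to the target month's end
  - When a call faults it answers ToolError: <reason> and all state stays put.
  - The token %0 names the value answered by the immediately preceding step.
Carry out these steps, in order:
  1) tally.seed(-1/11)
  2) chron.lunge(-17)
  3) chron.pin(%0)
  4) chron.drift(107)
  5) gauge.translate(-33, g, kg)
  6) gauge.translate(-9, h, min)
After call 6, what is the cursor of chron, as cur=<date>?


Answer: cur=1716-10-07

Derivation:
Do: seed[x→-1/11]
See: -1/11
Do: lunge[n→-17]
See: 1716-06-22
Do: pin[d→%0]
See: 1716-06-22
Do: drift[n→107]
See: 1716-10-07
Do: translate[v→-33; u_from→g; u_to→kg]
See: -33/1000
Do: translate[v→-9; u_from→h; u_to→min]
See: -540


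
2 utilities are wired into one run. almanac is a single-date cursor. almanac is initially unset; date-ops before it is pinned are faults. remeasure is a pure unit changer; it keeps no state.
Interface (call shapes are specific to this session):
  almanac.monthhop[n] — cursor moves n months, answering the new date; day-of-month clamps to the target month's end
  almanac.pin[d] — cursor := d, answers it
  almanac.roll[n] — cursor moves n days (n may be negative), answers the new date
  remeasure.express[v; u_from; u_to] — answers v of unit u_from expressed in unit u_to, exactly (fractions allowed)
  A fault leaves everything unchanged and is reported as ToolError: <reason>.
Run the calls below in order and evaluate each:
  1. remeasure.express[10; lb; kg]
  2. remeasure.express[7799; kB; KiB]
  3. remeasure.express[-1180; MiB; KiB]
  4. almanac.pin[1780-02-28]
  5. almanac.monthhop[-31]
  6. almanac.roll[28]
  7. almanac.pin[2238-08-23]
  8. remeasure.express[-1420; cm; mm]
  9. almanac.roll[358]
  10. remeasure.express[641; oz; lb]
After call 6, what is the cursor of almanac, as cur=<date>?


# 1. remeasure.express(10, lb, kg) == 45359237/10000000
# 2. remeasure.express(7799, kB, KiB) == 974875/128
# 3. remeasure.express(-1180, MiB, KiB) == -1208320
# 4. almanac.pin(1780-02-28) == 1780-02-28
# 5. almanac.monthhop(-31) == 1777-07-28
# 6. almanac.roll(28) == 1777-08-25
# 7. almanac.pin(2238-08-23) == 2238-08-23
# 8. remeasure.express(-1420, cm, mm) == -14200
# 9. almanac.roll(358) == 2239-08-16
# 10. remeasure.express(641, oz, lb) == 641/16

Answer: cur=1777-08-25


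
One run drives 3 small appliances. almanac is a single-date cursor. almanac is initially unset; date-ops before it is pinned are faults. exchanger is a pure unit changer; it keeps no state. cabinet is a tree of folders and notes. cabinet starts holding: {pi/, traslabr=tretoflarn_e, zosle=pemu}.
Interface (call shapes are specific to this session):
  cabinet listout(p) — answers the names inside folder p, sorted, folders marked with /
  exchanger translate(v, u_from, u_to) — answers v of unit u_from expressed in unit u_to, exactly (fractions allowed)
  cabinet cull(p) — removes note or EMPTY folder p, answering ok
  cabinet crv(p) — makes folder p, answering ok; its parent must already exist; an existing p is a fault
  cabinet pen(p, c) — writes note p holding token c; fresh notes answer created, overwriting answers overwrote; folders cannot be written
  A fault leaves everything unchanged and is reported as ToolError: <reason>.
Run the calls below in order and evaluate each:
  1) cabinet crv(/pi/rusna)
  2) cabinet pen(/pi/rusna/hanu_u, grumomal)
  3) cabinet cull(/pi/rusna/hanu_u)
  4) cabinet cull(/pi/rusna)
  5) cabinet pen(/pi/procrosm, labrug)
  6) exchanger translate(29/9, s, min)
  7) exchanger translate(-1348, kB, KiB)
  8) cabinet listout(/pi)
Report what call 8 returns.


Do: cabinet crv[p→/pi/rusna]
See: ok
Do: cabinet pen[p→/pi/rusna/hanu_u; c→grumomal]
See: created
Do: cabinet cull[p→/pi/rusna/hanu_u]
See: ok
Do: cabinet cull[p→/pi/rusna]
See: ok
Do: cabinet pen[p→/pi/procrosm; c→labrug]
See: created
Do: exchanger translate[v→29/9; u_from→s; u_to→min]
See: 29/540
Do: exchanger translate[v→-1348; u_from→kB; u_to→KiB]
See: -42125/32
Do: cabinet listout[p→/pi]
See: [procrosm]

Answer: [procrosm]


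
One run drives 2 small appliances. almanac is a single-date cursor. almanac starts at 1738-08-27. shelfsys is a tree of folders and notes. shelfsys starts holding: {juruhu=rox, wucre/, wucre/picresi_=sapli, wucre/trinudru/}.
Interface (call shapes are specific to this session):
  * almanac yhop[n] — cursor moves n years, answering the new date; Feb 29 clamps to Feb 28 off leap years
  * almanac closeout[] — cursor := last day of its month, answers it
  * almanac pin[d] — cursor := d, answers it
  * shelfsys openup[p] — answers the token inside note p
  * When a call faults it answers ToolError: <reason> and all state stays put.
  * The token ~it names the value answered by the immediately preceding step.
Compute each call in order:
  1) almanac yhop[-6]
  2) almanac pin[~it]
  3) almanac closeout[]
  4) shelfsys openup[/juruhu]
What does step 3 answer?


Answer: 1732-08-31

Derivation:
$ almanac yhop n→-6
= 1732-08-27
$ almanac pin d→~it
= 1732-08-27
$ almanac closeout
= 1732-08-31
$ shelfsys openup p→/juruhu
= rox


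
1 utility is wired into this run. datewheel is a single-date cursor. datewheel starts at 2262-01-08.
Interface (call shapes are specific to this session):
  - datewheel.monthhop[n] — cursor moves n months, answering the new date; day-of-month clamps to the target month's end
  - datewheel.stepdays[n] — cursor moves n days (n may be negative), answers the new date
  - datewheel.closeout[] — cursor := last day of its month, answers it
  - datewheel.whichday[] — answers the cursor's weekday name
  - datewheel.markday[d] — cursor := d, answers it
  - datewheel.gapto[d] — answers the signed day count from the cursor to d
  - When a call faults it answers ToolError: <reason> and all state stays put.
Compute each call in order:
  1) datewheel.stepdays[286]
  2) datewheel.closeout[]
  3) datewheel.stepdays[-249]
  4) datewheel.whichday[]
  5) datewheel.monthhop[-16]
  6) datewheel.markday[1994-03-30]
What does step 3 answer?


Answer: 2262-02-24

Derivation:
~$ datewheel.stepdays 286
= 2262-10-21
~$ datewheel.closeout
= 2262-10-31
~$ datewheel.stepdays -249
= 2262-02-24
~$ datewheel.whichday
= Monday
~$ datewheel.monthhop -16
= 2260-10-24
~$ datewheel.markday 1994-03-30
= 1994-03-30


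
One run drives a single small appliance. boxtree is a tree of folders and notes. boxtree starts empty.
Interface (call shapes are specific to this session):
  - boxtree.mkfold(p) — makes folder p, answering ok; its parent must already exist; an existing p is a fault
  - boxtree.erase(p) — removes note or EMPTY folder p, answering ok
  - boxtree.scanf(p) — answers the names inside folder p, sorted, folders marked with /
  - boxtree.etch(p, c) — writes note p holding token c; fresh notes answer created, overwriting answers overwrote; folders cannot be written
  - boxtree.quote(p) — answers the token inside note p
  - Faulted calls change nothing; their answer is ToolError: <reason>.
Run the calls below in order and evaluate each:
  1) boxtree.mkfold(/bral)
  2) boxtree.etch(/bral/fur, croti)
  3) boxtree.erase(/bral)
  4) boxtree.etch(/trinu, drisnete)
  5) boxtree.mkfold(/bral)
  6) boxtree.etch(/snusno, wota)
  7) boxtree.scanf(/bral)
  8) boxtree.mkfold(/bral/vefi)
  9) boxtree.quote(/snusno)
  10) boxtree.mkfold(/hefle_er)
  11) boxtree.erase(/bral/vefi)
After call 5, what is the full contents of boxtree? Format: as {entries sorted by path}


·→ boxtree.mkfold(/bral)
·← ok
·→ boxtree.etch(/bral/fur, croti)
·← created
·→ boxtree.erase(/bral)
·← ToolError: not empty
·→ boxtree.etch(/trinu, drisnete)
·← created
·→ boxtree.mkfold(/bral)
·← ToolError: exists
·→ boxtree.etch(/snusno, wota)
·← created
·→ boxtree.scanf(/bral)
·← [fur]
·→ boxtree.mkfold(/bral/vefi)
·← ok
·→ boxtree.quote(/snusno)
·← wota
·→ boxtree.mkfold(/hefle_er)
·← ok
·→ boxtree.erase(/bral/vefi)
·← ok

Answer: {bral/, bral/fur=croti, trinu=drisnete}


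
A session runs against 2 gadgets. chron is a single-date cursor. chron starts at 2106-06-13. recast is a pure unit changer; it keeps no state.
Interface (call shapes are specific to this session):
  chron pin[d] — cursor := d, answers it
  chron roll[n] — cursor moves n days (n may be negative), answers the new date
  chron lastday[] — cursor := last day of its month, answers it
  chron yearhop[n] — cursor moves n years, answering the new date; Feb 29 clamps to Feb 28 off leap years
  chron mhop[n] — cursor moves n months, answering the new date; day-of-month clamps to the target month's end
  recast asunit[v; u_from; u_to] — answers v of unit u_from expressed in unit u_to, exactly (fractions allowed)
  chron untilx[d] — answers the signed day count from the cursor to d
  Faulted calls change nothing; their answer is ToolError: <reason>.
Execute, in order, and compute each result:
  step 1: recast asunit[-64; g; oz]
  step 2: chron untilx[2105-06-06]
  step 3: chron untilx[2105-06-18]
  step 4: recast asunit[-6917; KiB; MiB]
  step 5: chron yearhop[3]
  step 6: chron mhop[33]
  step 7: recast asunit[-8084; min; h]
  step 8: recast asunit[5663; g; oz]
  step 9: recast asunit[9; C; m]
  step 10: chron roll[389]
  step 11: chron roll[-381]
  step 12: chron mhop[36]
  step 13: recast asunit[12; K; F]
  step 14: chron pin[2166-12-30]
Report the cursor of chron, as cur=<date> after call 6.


Answer: cur=2112-03-13

Derivation:
~$ recast asunit v='-64' u_from='g' u_to='oz'
[out] -102400000/45359237
~$ chron untilx d='2105-06-06'
[out] -372
~$ chron untilx d='2105-06-18'
[out] -360
~$ recast asunit v='-6917' u_from='KiB' u_to='MiB'
[out] -6917/1024
~$ chron yearhop n='3'
[out] 2109-06-13
~$ chron mhop n='33'
[out] 2112-03-13
~$ recast asunit v='-8084' u_from='min' u_to='h'
[out] -2021/15
~$ recast asunit v='5663' u_from='g' u_to='oz'
[out] 1294400000/6479891
~$ recast asunit v='9' u_from='C' u_to='m'
[out] ToolError: incompatible units
~$ chron roll n='389'
[out] 2113-04-06
~$ chron roll n='-381'
[out] 2112-03-21
~$ chron mhop n='36'
[out] 2115-03-21
~$ recast asunit v='12' u_from='K' u_to='F'
[out] -43807/100
~$ chron pin d='2166-12-30'
[out] 2166-12-30


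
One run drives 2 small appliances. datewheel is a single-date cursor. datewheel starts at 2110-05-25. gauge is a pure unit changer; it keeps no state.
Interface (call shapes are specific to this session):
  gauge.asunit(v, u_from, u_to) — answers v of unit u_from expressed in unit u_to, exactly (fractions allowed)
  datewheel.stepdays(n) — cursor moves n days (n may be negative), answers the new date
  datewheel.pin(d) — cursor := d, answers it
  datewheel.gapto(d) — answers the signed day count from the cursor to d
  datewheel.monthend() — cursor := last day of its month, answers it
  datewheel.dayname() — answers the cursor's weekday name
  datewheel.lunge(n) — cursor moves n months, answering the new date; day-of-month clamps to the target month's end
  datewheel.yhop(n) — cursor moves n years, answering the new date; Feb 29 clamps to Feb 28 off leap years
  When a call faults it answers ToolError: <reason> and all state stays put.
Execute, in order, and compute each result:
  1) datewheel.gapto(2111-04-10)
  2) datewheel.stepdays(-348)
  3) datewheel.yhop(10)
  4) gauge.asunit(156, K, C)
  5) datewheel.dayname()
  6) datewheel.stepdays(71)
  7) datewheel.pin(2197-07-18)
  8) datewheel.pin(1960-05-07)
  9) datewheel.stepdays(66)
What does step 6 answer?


Answer: 2119-08-21

Derivation:
-> datewheel.gapto(d=2111-04-10)
<- 320
-> datewheel.stepdays(n=-348)
<- 2109-06-11
-> datewheel.yhop(n=10)
<- 2119-06-11
-> gauge.asunit(v=156, u_from=K, u_to=C)
<- -2343/20
-> datewheel.dayname()
<- Sunday
-> datewheel.stepdays(n=71)
<- 2119-08-21
-> datewheel.pin(d=2197-07-18)
<- 2197-07-18
-> datewheel.pin(d=1960-05-07)
<- 1960-05-07
-> datewheel.stepdays(n=66)
<- 1960-07-12


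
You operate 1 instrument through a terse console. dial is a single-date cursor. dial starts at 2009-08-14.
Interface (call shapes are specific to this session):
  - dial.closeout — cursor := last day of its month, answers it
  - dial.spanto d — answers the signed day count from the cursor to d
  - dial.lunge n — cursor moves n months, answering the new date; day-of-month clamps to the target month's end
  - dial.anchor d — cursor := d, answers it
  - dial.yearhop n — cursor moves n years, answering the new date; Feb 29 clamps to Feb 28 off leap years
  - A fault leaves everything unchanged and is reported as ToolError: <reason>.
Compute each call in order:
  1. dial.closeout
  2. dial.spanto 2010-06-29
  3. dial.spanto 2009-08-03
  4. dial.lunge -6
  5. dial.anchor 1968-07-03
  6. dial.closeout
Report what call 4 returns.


Step: closeout[]
Result: 2009-08-31
Step: spanto[d=2010-06-29]
Result: 302
Step: spanto[d=2009-08-03]
Result: -28
Step: lunge[n=-6]
Result: 2009-02-28
Step: anchor[d=1968-07-03]
Result: 1968-07-03
Step: closeout[]
Result: 1968-07-31

Answer: 2009-02-28


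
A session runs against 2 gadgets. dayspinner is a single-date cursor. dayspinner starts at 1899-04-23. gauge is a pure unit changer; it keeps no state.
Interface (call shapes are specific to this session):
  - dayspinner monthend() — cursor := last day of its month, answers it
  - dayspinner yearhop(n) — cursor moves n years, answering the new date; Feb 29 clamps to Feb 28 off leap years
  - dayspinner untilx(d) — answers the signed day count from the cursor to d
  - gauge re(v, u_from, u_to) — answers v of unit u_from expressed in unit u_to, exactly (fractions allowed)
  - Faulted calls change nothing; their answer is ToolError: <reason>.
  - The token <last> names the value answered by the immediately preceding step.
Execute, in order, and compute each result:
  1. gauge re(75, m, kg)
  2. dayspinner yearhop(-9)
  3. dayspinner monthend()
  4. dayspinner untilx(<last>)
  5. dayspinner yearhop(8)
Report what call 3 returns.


Act: gauge re[v: 75; u_from: m; u_to: kg]
Obs: ToolError: incompatible units
Act: dayspinner yearhop[n: -9]
Obs: 1890-04-23
Act: dayspinner monthend[]
Obs: 1890-04-30
Act: dayspinner untilx[d: <last>]
Obs: 0
Act: dayspinner yearhop[n: 8]
Obs: 1898-04-30

Answer: 1890-04-30


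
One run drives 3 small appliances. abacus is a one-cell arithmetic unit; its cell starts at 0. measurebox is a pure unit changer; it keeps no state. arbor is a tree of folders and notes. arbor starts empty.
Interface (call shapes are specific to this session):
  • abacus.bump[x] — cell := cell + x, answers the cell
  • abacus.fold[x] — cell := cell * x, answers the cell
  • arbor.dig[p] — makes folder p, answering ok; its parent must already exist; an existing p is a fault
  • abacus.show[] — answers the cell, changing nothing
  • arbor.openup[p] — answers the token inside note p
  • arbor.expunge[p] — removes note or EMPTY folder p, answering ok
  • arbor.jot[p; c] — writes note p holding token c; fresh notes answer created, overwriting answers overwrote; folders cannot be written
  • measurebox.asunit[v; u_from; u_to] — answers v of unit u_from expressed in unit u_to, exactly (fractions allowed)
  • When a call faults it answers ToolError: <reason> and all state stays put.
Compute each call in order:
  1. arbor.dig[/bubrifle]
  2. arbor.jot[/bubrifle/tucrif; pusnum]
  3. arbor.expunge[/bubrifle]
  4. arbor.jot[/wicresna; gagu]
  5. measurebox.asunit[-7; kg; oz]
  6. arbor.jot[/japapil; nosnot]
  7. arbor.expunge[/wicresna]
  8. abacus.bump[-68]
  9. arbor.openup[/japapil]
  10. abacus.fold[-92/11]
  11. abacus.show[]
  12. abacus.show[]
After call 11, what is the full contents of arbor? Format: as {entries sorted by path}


>>> dig p=/bubrifle
[out] ok
>>> jot p=/bubrifle/tucrif c=pusnum
[out] created
>>> expunge p=/bubrifle
[out] ToolError: not empty
>>> jot p=/wicresna c=gagu
[out] created
>>> asunit v=-7 u_from=kg u_to=oz
[out] -1600000000/6479891
>>> jot p=/japapil c=nosnot
[out] created
>>> expunge p=/wicresna
[out] ok
>>> bump x=-68
[out] -68
>>> openup p=/japapil
[out] nosnot
>>> fold x=-92/11
[out] 6256/11
>>> show
[out] 6256/11
>>> show
[out] 6256/11

Answer: {bubrifle/, bubrifle/tucrif=pusnum, japapil=nosnot}
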